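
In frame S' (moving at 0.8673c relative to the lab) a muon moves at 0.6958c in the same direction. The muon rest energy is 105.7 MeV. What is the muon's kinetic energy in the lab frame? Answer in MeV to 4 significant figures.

u_lab = (0.6958 + 0.8673)/(1 + 0.6958×0.8673) = 0.9748250
γ = 1/√(1 − 0.9748250²) = 4.48488
K = (γ − 1)m₀c² = (4.48488 − 1) × 105.7 = 3.48488 × 105.7 = 368.4 MeV

K ≈ 368.4 MeV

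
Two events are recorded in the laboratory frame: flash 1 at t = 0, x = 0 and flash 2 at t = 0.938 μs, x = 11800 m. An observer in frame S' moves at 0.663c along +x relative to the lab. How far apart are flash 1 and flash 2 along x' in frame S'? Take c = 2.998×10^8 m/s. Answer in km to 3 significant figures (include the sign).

γ = 1/√(1 − 0.663²) = 1.3358
Δx' = γ(Δx − vΔt) = 1.3358 × (11800 m − 0.663×(2.998×10^8 m/s)×0.938×10^-6 s)
= 1.3358 × (11614 m) = 15.5 km

Δx' ≈ 15.5 km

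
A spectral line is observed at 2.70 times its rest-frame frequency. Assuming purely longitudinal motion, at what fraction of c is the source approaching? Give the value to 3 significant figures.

f_obs/f_src = √((1+β)/(1−β)) = 2.70  ⇒  (1+β)/(1−β) = 7.2900
β = |1 − D²|/(1 + D²) = |1 − 7.2900|/(1 + 7.2900) = 0.759

β ≈ 0.759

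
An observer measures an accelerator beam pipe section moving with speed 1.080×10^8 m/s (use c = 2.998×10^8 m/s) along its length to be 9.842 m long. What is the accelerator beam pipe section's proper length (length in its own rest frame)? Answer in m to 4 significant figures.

L₀ ≈ 10.55 m

β = v/c = 1.080×10^8 / 2.998×10^8 = 0.360240
γ = 1/√(1 − 0.360240²) = 1.07197
L₀ = γL = 1.07197 × 9.842 = 10.55 m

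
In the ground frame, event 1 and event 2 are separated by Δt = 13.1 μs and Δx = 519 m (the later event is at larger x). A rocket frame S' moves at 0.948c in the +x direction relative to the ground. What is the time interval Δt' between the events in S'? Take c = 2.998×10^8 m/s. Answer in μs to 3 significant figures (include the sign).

Δt' ≈ 36.0 μs

γ = 1/√(1 − 0.948²) = 3.1420
Δt' = γ(Δt − vΔx/c²) = 3.1420 × (13.1 μs − 0.948×519 m / (2.998×10^8 m/s))
= 3.1420 × (11.459 μs) = 36.0 μs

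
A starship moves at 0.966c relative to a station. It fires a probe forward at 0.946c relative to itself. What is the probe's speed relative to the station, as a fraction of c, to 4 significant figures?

Relativistic velocity addition: u = (u' + v)/(1 + u'v/c²)
= (0.946 + 0.966)/(1 + 0.946×0.966) = 1.912/1.91384 = 0.9990

u ≈ 0.9990c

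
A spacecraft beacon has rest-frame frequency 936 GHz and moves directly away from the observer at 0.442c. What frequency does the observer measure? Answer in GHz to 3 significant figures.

f_obs ≈ 582 GHz

Relativistic Doppler: f_obs = f_src √((1−β)/(1+β))
= 936 × √(0.55800/1.4420) = 936 × 0.62206 = 582 GHz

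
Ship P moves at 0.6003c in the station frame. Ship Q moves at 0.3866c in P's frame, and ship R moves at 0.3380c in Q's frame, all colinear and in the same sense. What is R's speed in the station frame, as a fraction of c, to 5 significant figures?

u ≈ 0.89633c

Compose boost 2: (0.3866 + 0.6003)/(1 + 0.3866×0.6003) = 0.98690/1.232076 = 0.8010058
Compose boost 3: (0.3380 + 0.8010058)/(1 + 0.3380×0.8010058) = 1.139006/1.270740 = 0.89633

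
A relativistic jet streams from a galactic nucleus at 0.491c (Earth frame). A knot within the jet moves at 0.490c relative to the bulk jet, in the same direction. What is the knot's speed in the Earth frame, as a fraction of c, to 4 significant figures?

Relativistic velocity addition: u = (u' + v)/(1 + u'v/c²)
= (0.490 + 0.491)/(1 + 0.490×0.491) = 0.9810/1.24059 = 0.7908

u ≈ 0.7908c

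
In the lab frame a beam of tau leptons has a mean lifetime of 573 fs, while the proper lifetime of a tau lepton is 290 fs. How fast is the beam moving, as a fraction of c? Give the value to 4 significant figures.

γ = Δt/τ₀ = 573/290 = 1.97586
β = √(1 − 1/γ²) = √(1 − 1/1.97586²) = 0.8625

β ≈ 0.8625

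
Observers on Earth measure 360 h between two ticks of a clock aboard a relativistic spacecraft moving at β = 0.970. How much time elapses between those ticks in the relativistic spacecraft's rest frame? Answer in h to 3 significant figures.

γ = 1/√(1 − 0.970²) = 4.1135
Proper time: τ₀ = Δt/γ = 360/4.1135 = 87.5 h

τ₀ ≈ 87.5 h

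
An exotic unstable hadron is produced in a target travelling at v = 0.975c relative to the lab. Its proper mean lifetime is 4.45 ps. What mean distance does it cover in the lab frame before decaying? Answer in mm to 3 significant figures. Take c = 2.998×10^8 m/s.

γ = 1/√(1 − 0.975²) = 4.5004
Dilated lifetime: Δt = γτ₀ = 4.5004 × 4.45 ps = 20.027 ps
d = vΔt = 0.975c × 20.027 ps = 2.9230×10^8 m/s × 2.0027×10^-11 s = 5.85 mm

d ≈ 5.85 mm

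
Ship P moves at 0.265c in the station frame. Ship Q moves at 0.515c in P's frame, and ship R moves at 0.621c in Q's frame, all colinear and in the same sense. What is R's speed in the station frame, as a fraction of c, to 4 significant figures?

Compose boost 2: (0.515 + 0.265)/(1 + 0.515×0.265) = 0.7800/1.13647 = 0.686333
Compose boost 3: (0.621 + 0.686333)/(1 + 0.621×0.686333) = 1.30733/1.42621 = 0.9166

u ≈ 0.9166c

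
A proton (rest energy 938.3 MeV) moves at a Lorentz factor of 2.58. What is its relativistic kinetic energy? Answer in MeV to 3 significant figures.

K ≈ 1480 MeV

γ = 2.58 (given)
K = (γ − 1)m₀c² = (2.58 − 1) × 938.3 MeV = 1.5800 × 938.3 MeV = 1480 MeV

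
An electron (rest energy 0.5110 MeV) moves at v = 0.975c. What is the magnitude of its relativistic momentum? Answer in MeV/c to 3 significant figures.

γ = 1/√(1 − 0.975²) = 4.5004
p = γβm₀c = 4.5004 × 0.975 × 0.5110 MeV/c = 2.24 MeV/c

p ≈ 2.24 MeV/c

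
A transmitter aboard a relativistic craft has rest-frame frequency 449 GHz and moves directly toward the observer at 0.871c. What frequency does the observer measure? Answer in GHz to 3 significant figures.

Relativistic Doppler: f_obs = f_src √((1+β)/(1−β))
= 449 × √(1.8710/0.12900) = 449 × 3.8084 = 1710 GHz

f_obs ≈ 1710 GHz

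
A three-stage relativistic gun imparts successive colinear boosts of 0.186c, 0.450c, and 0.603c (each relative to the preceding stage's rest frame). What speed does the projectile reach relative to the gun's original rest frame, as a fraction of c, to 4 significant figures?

Compose boost 2: (0.450 + 0.186)/(1 + 0.450×0.186) = 0.6360/1.08370 = 0.586878
Compose boost 3: (0.603 + 0.586878)/(1 + 0.603×0.586878) = 1.18988/1.35389 = 0.8789

u ≈ 0.8789c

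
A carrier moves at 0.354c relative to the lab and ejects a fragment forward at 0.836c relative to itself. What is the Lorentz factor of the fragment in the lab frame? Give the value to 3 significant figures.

u_lab = (0.836 + 0.354)/(1 + 0.836×0.354) = 1.190/1.29594 = 0.918250
γ = 1/√(1 − 0.918250²) = 2.53

γ ≈ 2.53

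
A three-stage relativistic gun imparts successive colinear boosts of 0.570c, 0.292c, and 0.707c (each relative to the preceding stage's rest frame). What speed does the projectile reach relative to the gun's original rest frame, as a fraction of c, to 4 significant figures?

u ≈ 0.9498c

Compose boost 2: (0.292 + 0.570)/(1 + 0.292×0.570) = 0.8620/1.16644 = 0.739001
Compose boost 3: (0.707 + 0.739001)/(1 + 0.707×0.739001) = 1.44600/1.52247 = 0.9498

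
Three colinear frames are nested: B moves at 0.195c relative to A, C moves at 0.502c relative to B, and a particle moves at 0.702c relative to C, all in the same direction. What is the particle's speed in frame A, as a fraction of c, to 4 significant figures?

u ≈ 0.9247c

Compose boost 2: (0.502 + 0.195)/(1 + 0.502×0.195) = 0.6970/1.09789 = 0.634854
Compose boost 3: (0.702 + 0.634854)/(1 + 0.702×0.634854) = 1.33685/1.44567 = 0.9247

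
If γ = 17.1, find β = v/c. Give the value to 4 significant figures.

β = √(1 − 1/γ²) = √(1 − 1/17.1²) = √(0.996580) = 0.9983

β ≈ 0.9983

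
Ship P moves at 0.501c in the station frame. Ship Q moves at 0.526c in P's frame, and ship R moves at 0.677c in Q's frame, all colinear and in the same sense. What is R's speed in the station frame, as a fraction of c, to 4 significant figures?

Compose boost 2: (0.526 + 0.501)/(1 + 0.526×0.501) = 1.027/1.26353 = 0.812805
Compose boost 3: (0.677 + 0.812805)/(1 + 0.677×0.812805) = 1.48980/1.55027 = 0.9610

u ≈ 0.9610c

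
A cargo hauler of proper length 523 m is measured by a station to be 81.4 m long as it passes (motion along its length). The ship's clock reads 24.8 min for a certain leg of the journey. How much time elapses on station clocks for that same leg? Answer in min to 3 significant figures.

Δt ≈ 159 min

Length contraction ⇒ γ = L₀/L = 523/81.4 = 6.4251
Time dilation: Δt = γτ₀ = 6.4251 × 24.8 min = 159 min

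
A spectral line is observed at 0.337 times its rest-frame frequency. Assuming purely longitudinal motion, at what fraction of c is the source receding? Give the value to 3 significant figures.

β ≈ 0.796

f_obs/f_src = √((1−β)/(1+β)) = 0.337  ⇒  (1−β)/(1+β) = 0.11357
β = |1 − D²|/(1 + D²) = |1 − 0.11357|/(1 + 0.11357) = 0.796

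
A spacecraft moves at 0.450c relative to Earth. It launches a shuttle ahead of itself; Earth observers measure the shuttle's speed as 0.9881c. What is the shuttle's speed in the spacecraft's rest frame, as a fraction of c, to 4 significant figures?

Inverse velocity addition: u' = (u − v)/(1 − uv/c²)
= (0.9881 − 0.450)/(1 − 0.9881×0.450) = 0.5381/0.555355 = 0.9689

u' ≈ 0.9689c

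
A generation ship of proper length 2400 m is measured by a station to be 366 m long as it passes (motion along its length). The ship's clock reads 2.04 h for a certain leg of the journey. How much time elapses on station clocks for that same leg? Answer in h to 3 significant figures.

Length contraction ⇒ γ = L₀/L = 2400/366 = 6.5574
Time dilation: Δt = γτ₀ = 6.5574 × 2.04 h = 13.4 h

Δt ≈ 13.4 h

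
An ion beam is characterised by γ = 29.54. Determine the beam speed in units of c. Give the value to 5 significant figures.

β ≈ 0.99943

β = √(1 − 1/γ²) = √(1 − 1/29.54²) = √(0.9988540) = 0.99943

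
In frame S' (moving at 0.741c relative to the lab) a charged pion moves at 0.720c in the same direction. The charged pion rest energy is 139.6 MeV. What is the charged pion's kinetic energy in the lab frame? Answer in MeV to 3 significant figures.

u_lab = (0.720 + 0.741)/(1 + 0.720×0.741) = 0.952710
γ = 1/√(1 − 0.952710²) = 3.2908
K = (γ − 1)m₀c² = (3.2908 − 1) × 139.6 = 2.2908 × 139.6 = 320 MeV

K ≈ 320 MeV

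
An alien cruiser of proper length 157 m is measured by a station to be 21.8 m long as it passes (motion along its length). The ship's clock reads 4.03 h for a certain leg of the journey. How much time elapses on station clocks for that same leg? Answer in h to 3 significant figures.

Length contraction ⇒ γ = L₀/L = 157/21.8 = 7.2018
Time dilation: Δt = γτ₀ = 7.2018 × 4.03 h = 29.0 h

Δt ≈ 29.0 h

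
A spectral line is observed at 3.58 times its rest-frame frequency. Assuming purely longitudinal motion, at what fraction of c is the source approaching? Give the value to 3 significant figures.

f_obs/f_src = √((1+β)/(1−β)) = 3.58  ⇒  (1+β)/(1−β) = 12.816
β = |1 − D²|/(1 + D²) = |1 − 12.816|/(1 + 12.816) = 0.855

β ≈ 0.855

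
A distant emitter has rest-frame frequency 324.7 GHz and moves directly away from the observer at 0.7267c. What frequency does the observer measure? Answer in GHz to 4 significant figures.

f_obs ≈ 129.2 GHz

Relativistic Doppler: f_obs = f_src √((1−β)/(1+β))
= 324.7 × √(0.273300/1.72670) = 324.7 × 0.397843 = 129.2 GHz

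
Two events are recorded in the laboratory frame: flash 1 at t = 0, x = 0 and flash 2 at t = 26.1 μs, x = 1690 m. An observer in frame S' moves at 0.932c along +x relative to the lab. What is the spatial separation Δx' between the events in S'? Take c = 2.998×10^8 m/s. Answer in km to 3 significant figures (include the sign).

γ = 1/√(1 − 0.932²) = 2.7589
Δx' = γ(Δx − vΔt) = 2.7589 × (1690 m − 0.932×(2.998×10^8 m/s)×26.1×10^-6 s)
= 2.7589 × (-5602.7 m) = -15.5 km

Δx' ≈ -15.5 km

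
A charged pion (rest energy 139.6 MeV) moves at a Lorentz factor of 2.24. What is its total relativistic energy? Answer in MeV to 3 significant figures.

E ≈ 313 MeV

γ = 2.24 (given)
E = γm₀c² = 2.24 × 139.6 MeV = 313 MeV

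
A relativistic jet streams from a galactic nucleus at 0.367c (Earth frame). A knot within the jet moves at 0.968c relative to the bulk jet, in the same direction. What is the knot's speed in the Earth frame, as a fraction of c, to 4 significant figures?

u ≈ 0.9851c

Relativistic velocity addition: u = (u' + v)/(1 + u'v/c²)
= (0.968 + 0.367)/(1 + 0.968×0.367) = 1.335/1.35526 = 0.9851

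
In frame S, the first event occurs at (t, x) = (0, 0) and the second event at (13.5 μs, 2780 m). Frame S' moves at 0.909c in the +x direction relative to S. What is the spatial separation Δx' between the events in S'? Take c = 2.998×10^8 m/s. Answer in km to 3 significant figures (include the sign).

γ = 1/√(1 − 0.909²) = 2.3993
Δx' = γ(Δx − vΔt) = 2.3993 × (2780 m − 0.909×(2.998×10^8 m/s)×13.5×10^-6 s)
= 2.3993 × (-899.00 m) = -2.16 km

Δx' ≈ -2.16 km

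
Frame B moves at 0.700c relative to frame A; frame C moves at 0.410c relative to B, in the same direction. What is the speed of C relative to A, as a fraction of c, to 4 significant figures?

u ≈ 0.8625c

Compose boost 2: (0.410 + 0.700)/(1 + 0.410×0.700) = 1.110/1.28700 = 0.8625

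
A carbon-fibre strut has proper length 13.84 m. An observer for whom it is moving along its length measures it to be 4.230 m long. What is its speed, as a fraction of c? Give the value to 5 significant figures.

β ≈ 0.95215

γ = L₀/L = 13.84/4.230 = 3.271868
β = √(1 − 1/γ²) = 0.95215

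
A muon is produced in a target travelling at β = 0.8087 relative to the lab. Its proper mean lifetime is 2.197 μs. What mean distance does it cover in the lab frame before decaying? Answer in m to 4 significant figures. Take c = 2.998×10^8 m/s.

d ≈ 905.5 m

γ = 1/√(1 − 0.8087²) = 1.70004
Dilated lifetime: Δt = γτ₀ = 1.70004 × 2.197 μs = 3.73499 μs
d = vΔt = 0.8087c × 3.73499 μs = 2.42448×10^8 m/s × 3.73499×10^-6 s = 905.5 m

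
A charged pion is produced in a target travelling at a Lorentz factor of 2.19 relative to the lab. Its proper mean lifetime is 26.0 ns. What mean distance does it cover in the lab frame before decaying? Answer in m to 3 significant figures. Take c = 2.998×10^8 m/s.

d ≈ 15.2 m

β = √(1 − 1/γ²) = √(1 − 1/2.19²) = 0.88966
Dilated lifetime: Δt = γτ₀ = 2.19 × 26.0 ns = 56.940 ns
d = vΔt = 0.88966c × 56.940 ns = 2.6672×10^8 m/s × 5.6940×10^-8 s = 15.2 m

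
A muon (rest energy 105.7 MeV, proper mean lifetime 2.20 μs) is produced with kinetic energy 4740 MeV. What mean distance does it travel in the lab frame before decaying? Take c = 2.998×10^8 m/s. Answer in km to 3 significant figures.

d ≈ 30.2 km

γ = 1 + K/(m₀c²) = 1 + 4740/105.7 = 45.844
β = √(1 − 1/γ²) = 0.99976
Dilated lifetime: γτ₀ = 45.844 × 2.20 μs = 100.86 μs
d = βc·γτ₀ = 0.99976 × (2.998×10^8 m/s) × 0.00010086 s = 30.2 km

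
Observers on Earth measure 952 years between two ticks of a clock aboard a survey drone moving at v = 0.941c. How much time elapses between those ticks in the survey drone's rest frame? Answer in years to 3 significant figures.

τ₀ ≈ 322 years

γ = 1/√(1 − 0.941²) = 2.9550
Proper time: τ₀ = Δt/γ = 952/2.9550 = 322 years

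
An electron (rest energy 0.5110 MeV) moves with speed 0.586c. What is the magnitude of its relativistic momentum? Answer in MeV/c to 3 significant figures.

p ≈ 0.370 MeV/c

γ = 1/√(1 − 0.586²) = 1.2341
p = γβm₀c = 1.2341 × 0.586 × 0.5110 MeV/c = 0.370 MeV/c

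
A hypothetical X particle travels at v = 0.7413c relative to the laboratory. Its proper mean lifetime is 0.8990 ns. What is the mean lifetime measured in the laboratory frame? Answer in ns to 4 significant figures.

γ = 1/√(1 − 0.7413²) = 1.48993
Time dilation: Δt = γτ₀ = 1.48993 × 0.8990 ns = 1.339 ns

Δt ≈ 1.339 ns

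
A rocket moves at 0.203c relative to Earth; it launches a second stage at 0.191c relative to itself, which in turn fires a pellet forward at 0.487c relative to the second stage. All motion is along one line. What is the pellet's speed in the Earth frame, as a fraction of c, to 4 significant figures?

Compose boost 2: (0.191 + 0.203)/(1 + 0.191×0.203) = 0.3940/1.03877 = 0.379294
Compose boost 3: (0.487 + 0.379294)/(1 + 0.487×0.379294) = 0.866294/1.18472 = 0.7312

u ≈ 0.7312c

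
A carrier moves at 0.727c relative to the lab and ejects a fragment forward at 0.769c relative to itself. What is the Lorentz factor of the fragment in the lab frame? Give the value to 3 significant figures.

u_lab = (0.769 + 0.727)/(1 + 0.769×0.727) = 1.496/1.55906 = 0.959551
γ = 1/√(1 − 0.959551²) = 3.55

γ ≈ 3.55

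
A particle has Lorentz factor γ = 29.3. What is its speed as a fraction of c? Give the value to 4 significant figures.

β ≈ 0.9994

β = √(1 − 1/γ²) = √(1 − 1/29.3²) = √(0.998835) = 0.9994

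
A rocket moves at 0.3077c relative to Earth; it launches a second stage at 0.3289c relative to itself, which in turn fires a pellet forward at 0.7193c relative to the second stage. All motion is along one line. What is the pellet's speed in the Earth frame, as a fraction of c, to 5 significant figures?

u ≈ 0.91635c

Compose boost 2: (0.3289 + 0.3077)/(1 + 0.3289×0.3077) = 0.63660/1.101203 = 0.5780953
Compose boost 3: (0.7193 + 0.5780953)/(1 + 0.7193×0.5780953) = 1.297395/1.415824 = 0.91635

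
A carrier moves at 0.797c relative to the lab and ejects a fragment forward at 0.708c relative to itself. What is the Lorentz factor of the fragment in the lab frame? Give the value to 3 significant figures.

γ ≈ 3.67

u_lab = (0.708 + 0.797)/(1 + 0.708×0.797) = 1.505/1.56428 = 0.962106
γ = 1/√(1 − 0.962106²) = 3.67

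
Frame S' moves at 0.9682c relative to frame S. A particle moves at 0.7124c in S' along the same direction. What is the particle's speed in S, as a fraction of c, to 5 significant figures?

u ≈ 0.99459c

Relativistic velocity addition: u = (u' + v)/(1 + u'v/c²)
= (0.7124 + 0.9682)/(1 + 0.7124×0.9682) = 1.6806/1.689746 = 0.99459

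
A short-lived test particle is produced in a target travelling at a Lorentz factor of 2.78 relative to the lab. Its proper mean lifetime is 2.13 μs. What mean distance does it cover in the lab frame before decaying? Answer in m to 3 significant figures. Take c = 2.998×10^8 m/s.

d ≈ 1660 m

β = √(1 − 1/γ²) = √(1 − 1/2.78²) = 0.93306
Dilated lifetime: Δt = γτ₀ = 2.78 × 2.13 μs = 5.9214 μs
d = vΔt = 0.93306c × 5.9214 μs = 2.7973×10^8 m/s × 5.9214×10^-6 s = 1660 m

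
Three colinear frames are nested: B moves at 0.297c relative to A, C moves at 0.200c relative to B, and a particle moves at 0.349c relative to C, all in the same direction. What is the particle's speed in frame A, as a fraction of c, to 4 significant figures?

u ≈ 0.7030c

Compose boost 2: (0.200 + 0.297)/(1 + 0.200×0.297) = 0.4970/1.05940 = 0.469133
Compose boost 3: (0.349 + 0.469133)/(1 + 0.349×0.469133) = 0.818133/1.16373 = 0.7030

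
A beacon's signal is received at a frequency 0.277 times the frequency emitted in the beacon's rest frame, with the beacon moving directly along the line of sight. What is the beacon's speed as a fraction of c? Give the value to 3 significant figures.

f_obs/f_src = √((1−β)/(1+β)) = 0.277  ⇒  (1−β)/(1+β) = 0.076729
β = |1 − D²|/(1 + D²) = |1 − 0.076729|/(1 + 0.076729) = 0.857

β ≈ 0.857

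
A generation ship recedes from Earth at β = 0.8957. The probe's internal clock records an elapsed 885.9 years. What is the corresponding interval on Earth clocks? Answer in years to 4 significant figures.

γ = 1/√(1 − 0.8957²) = 2.24891
Time dilation: Δt = γτ₀ = 2.24891 × 885.9 years = 1992 years

Δt ≈ 1992 years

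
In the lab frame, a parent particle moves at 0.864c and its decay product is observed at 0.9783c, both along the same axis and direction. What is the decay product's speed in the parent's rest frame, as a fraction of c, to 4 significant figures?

Inverse velocity addition: u' = (u − v)/(1 − uv/c²)
= (0.9783 − 0.864)/(1 − 0.9783×0.864) = 0.1143/0.154749 = 0.7386

u' ≈ 0.7386c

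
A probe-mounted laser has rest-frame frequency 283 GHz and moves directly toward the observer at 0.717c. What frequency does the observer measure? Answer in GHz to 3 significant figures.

f_obs ≈ 697 GHz

Relativistic Doppler: f_obs = f_src √((1+β)/(1−β))
= 283 × √(1.7170/0.28300) = 283 × 2.4632 = 697 GHz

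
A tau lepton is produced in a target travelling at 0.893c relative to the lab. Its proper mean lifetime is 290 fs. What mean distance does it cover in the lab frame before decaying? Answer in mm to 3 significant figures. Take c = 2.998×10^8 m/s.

γ = 1/√(1 − 0.893²) = 2.2219
Dilated lifetime: Δt = γτ₀ = 2.2219 × 290 fs = 644.36 fs
d = vΔt = 0.893c × 644.36 fs = 2.6772×10^8 m/s × 6.4436×10^-13 s = 0.173 mm

d ≈ 0.173 mm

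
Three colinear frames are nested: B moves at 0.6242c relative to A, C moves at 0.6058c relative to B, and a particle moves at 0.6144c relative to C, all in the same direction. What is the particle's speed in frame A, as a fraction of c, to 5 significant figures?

Compose boost 2: (0.6058 + 0.6242)/(1 + 0.6058×0.6242) = 1.2300/1.378140 = 0.8925071
Compose boost 3: (0.6144 + 0.8925071)/(1 + 0.6144×0.8925071) = 1.506907/1.548356 = 0.97323

u ≈ 0.97323c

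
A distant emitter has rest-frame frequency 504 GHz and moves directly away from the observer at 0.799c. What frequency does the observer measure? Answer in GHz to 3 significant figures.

f_obs ≈ 168 GHz

Relativistic Doppler: f_obs = f_src √((1−β)/(1+β))
= 504 × √(0.20100/1.7990) = 504 × 0.33426 = 168 GHz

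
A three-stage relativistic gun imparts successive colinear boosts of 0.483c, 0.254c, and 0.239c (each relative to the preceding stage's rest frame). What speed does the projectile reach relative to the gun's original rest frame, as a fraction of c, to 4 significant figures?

u ≈ 0.7740c

Compose boost 2: (0.254 + 0.483)/(1 + 0.254×0.483) = 0.7370/1.12268 = 0.656464
Compose boost 3: (0.239 + 0.656464)/(1 + 0.239×0.656464) = 0.895464/1.15689 = 0.7740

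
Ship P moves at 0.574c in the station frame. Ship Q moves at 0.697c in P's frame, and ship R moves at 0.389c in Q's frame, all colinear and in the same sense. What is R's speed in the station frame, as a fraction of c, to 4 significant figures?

Compose boost 2: (0.697 + 0.574)/(1 + 0.697×0.574) = 1.271/1.40008 = 0.907807
Compose boost 3: (0.389 + 0.907807)/(1 + 0.389×0.907807) = 1.29681/1.35314 = 0.9584

u ≈ 0.9584c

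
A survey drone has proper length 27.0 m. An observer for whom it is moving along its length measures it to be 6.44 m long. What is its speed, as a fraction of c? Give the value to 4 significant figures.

γ = L₀/L = 27.0/6.44 = 4.19255
β = √(1 − 1/γ²) = 0.9711

β ≈ 0.9711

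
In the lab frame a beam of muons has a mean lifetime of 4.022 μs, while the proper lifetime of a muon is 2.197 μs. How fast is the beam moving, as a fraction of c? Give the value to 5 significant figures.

γ = Δt/τ₀ = 4.022/2.197 = 1.830678
β = √(1 − 1/γ²) = √(1 − 1/1.830678²) = 0.83763

β ≈ 0.83763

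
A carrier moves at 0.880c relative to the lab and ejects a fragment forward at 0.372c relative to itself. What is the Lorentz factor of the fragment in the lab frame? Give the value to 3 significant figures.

γ ≈ 3.01

u_lab = (0.372 + 0.880)/(1 + 0.372×0.880) = 1.252/1.32736 = 0.943226
γ = 1/√(1 − 0.943226²) = 3.01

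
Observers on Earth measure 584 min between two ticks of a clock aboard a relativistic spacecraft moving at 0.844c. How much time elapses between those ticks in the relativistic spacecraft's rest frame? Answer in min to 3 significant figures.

τ₀ ≈ 313 min

γ = 1/√(1 − 0.844²) = 1.8645
Proper time: τ₀ = Δt/γ = 584/1.8645 = 313 min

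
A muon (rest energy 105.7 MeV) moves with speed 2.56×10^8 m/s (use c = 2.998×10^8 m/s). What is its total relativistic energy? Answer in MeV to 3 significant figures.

E ≈ 203 MeV

β = v/c = 2.56×10^8 / 2.998×10^8 = 0.85390
γ = 1/√(1 − 0.85390²) = 1.9215
E = γm₀c² = 1.9215 × 105.7 MeV = 203 MeV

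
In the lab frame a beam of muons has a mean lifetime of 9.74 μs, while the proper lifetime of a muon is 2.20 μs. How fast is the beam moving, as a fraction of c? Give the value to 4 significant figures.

γ = Δt/τ₀ = 9.74/2.20 = 4.42727
β = √(1 − 1/γ²) = √(1 − 1/4.42727²) = 0.9742

β ≈ 0.9742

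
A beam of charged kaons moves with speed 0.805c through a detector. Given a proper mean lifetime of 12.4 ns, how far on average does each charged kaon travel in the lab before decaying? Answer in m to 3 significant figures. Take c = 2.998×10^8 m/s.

d ≈ 5.04 m

γ = 1/√(1 − 0.805²) = 1.6856
Dilated lifetime: Δt = γτ₀ = 1.6856 × 12.4 ns = 20.901 ns
d = vΔt = 0.805c × 20.901 ns = 2.4134×10^8 m/s × 2.0901×10^-8 s = 5.04 m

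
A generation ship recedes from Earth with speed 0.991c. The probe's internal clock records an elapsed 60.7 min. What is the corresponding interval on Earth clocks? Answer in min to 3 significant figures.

Δt ≈ 453 min

γ = 1/√(1 − 0.991²) = 7.4704
Time dilation: Δt = γτ₀ = 7.4704 × 60.7 min = 453 min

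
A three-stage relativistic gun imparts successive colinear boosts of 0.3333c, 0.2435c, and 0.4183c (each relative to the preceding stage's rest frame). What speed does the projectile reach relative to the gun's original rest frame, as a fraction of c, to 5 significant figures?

Compose boost 2: (0.2435 + 0.3333)/(1 + 0.2435×0.3333) = 0.57680/1.081159 = 0.5335018
Compose boost 3: (0.4183 + 0.5335018)/(1 + 0.4183×0.5335018) = 0.9518018/1.223164 = 0.77815

u ≈ 0.77815c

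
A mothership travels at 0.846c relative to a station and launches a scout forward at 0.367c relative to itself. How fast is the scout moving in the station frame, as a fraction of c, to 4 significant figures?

Compose boost 2: (0.367 + 0.846)/(1 + 0.367×0.846) = 1.213/1.31048 = 0.9256

u ≈ 0.9256c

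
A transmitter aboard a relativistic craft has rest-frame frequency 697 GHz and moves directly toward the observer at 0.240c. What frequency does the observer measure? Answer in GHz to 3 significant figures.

Relativistic Doppler: f_obs = f_src √((1+β)/(1−β))
= 697 × √(1.2400/0.76000) = 697 × 1.2773 = 890 GHz

f_obs ≈ 890 GHz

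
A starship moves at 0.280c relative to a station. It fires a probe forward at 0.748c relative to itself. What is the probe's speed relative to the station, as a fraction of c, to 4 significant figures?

u ≈ 0.8500c

Relativistic velocity addition: u = (u' + v)/(1 + u'v/c²)
= (0.748 + 0.280)/(1 + 0.748×0.280) = 1.028/1.20944 = 0.8500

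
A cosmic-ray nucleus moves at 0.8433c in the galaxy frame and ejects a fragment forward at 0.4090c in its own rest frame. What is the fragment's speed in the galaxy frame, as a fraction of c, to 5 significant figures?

Compose boost 2: (0.4090 + 0.8433)/(1 + 0.4090×0.8433) = 1.2523/1.344910 = 0.93114

u ≈ 0.93114c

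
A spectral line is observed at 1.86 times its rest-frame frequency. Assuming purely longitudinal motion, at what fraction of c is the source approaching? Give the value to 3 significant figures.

β ≈ 0.552

f_obs/f_src = √((1+β)/(1−β)) = 1.86  ⇒  (1+β)/(1−β) = 3.4596
β = |1 − D²|/(1 + D²) = |1 − 3.4596|/(1 + 3.4596) = 0.552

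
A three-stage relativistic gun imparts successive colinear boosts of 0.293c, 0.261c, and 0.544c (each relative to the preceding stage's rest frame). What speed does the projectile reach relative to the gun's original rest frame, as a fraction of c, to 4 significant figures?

Compose boost 2: (0.261 + 0.293)/(1 + 0.261×0.293) = 0.5540/1.07647 = 0.514644
Compose boost 3: (0.544 + 0.514644)/(1 + 0.544×0.514644) = 1.05864/1.27997 = 0.8271

u ≈ 0.8271c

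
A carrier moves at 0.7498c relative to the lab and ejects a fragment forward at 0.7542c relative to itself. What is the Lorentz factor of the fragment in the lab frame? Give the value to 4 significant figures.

γ ≈ 3.603

u_lab = (0.7542 + 0.7498)/(1 + 0.7542×0.7498) = 1.5040/1.565499 = 0.9607159
γ = 1/√(1 − 0.9607159²) = 3.603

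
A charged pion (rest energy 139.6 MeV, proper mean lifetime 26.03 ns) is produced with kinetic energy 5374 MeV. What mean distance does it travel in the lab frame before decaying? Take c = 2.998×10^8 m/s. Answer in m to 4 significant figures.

γ = 1 + K/(m₀c²) = 1 + 5374/139.6 = 39.4957
β = √(1 − 1/γ²) = 0.999679
Dilated lifetime: γτ₀ = 39.4957 × 26.03 ns = 1028.07 ns
d = βc·γτ₀ = 0.999679 × (2.998×10^8 m/s) × 1.02807×10^-6 s = 308.1 m

d ≈ 308.1 m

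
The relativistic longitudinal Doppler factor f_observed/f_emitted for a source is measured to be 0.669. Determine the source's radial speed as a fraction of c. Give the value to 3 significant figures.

f_obs/f_src = √((1−β)/(1+β)) = 0.669  ⇒  (1−β)/(1+β) = 0.44756
β = |1 − D²|/(1 + D²) = |1 − 0.44756|/(1 + 0.44756) = 0.382

β ≈ 0.382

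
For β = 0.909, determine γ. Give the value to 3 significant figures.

γ = 1/√(1 − β²) = 1/√(1 − 0.909²) = 1/√(0.17372) = 2.40

γ ≈ 2.40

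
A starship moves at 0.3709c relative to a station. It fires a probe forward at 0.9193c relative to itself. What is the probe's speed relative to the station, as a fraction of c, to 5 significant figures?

u ≈ 0.96214c

Relativistic velocity addition: u = (u' + v)/(1 + u'v/c²)
= (0.9193 + 0.3709)/(1 + 0.9193×0.3709) = 1.2902/1.340968 = 0.96214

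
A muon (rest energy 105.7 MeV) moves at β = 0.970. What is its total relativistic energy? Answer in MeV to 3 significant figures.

E ≈ 435 MeV

γ = 1/√(1 − 0.970²) = 4.1135
E = γm₀c² = 4.1135 × 105.7 MeV = 435 MeV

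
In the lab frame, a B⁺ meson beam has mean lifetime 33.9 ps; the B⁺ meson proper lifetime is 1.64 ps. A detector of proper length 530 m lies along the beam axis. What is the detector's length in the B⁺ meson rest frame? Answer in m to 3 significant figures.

L ≈ 25.6 m

Time dilation ⇒ γ = Δt/τ₀ = 33.9/1.64 = 20.671
Length contraction: L = L₀/γ = 530/20.671 = 25.6 m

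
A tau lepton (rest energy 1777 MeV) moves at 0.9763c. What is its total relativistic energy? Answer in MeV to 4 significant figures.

E ≈ 8211 MeV

γ = 1/√(1 − 0.9763²) = 4.62061
E = γm₀c² = 4.62061 × 1777 MeV = 8211 MeV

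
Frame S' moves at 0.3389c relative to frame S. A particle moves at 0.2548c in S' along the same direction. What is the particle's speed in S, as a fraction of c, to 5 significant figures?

Relativistic velocity addition: u = (u' + v)/(1 + u'v/c²)
= (0.2548 + 0.3389)/(1 + 0.2548×0.3389) = 0.59370/1.086352 = 0.54651

u ≈ 0.54651c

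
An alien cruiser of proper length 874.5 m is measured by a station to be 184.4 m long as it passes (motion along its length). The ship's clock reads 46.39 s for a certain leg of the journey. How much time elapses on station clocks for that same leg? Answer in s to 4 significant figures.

Δt ≈ 220.0 s

Length contraction ⇒ γ = L₀/L = 874.5/184.4 = 4.74241
Time dilation: Δt = γτ₀ = 4.74241 × 46.39 s = 220.0 s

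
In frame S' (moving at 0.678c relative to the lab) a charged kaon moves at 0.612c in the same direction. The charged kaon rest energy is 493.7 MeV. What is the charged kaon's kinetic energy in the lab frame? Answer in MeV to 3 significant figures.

K ≈ 708 MeV

u_lab = (0.612 + 0.678)/(1 + 0.612×0.678) = 0.911702
γ = 1/√(1 − 0.911702²) = 2.4340
K = (γ − 1)m₀c² = (2.4340 − 1) × 493.7 = 1.4340 × 493.7 = 708 MeV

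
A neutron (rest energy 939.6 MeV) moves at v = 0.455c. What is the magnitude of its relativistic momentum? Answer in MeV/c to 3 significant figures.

p ≈ 480 MeV/c

γ = 1/√(1 − 0.455²) = 1.1230
p = γβm₀c = 1.1230 × 0.455 × 939.6 MeV/c = 480 MeV/c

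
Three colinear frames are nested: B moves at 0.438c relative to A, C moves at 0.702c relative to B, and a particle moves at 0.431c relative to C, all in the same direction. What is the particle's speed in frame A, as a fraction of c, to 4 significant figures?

Compose boost 2: (0.702 + 0.438)/(1 + 0.702×0.438) = 1.140/1.30748 = 0.871909
Compose boost 3: (0.431 + 0.871909)/(1 + 0.431×0.871909) = 1.30291/1.37579 = 0.9470

u ≈ 0.9470c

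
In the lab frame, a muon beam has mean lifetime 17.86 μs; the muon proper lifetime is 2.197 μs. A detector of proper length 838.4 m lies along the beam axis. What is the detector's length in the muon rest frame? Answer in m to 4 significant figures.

Time dilation ⇒ γ = Δt/τ₀ = 17.86/2.197 = 8.12927
Length contraction: L = L₀/γ = 838.4/8.12927 = 103.1 m

L ≈ 103.1 m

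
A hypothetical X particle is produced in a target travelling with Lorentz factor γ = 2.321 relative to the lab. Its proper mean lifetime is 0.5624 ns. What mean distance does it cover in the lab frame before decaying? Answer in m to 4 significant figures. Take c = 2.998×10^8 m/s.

d ≈ 0.3532 m

β = √(1 − 1/γ²) = √(1 − 1/2.321²) = 0.902424
Dilated lifetime: Δt = γτ₀ = 2.321 × 0.5624 ns = 1.30533 ns
d = vΔt = 0.902424c × 1.30533 ns = 2.70547×10^8 m/s × 1.30533×10^-9 s = 0.3532 m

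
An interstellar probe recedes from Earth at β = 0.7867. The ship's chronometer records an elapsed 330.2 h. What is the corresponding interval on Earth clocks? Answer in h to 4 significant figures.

Δt ≈ 534.9 h

γ = 1/√(1 − 0.7867²) = 1.61986
Time dilation: Δt = γτ₀ = 1.61986 × 330.2 h = 534.9 h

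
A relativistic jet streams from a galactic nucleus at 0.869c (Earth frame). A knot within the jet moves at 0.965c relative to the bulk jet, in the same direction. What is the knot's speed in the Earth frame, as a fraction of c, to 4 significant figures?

u ≈ 0.9975c

Relativistic velocity addition: u = (u' + v)/(1 + u'v/c²)
= (0.965 + 0.869)/(1 + 0.965×0.869) = 1.834/1.83858 = 0.9975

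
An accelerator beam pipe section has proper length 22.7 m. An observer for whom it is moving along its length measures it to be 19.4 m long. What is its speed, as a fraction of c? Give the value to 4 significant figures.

γ = L₀/L = 22.7/19.4 = 1.17010
β = √(1 − 1/γ²) = 0.5192

β ≈ 0.5192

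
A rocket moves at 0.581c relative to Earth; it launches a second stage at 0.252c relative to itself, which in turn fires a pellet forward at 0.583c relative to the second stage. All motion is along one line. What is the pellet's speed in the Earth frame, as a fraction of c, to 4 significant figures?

u ≈ 0.9199c

Compose boost 2: (0.252 + 0.581)/(1 + 0.252×0.581) = 0.8330/1.14641 = 0.726615
Compose boost 3: (0.583 + 0.726615)/(1 + 0.583×0.726615) = 1.30961/1.42362 = 0.9199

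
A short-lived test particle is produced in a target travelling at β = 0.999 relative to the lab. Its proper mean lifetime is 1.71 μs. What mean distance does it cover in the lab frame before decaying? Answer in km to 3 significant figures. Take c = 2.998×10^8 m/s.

d ≈ 11.5 km

γ = 1/√(1 − 0.999²) = 22.366
Dilated lifetime: Δt = γτ₀ = 22.366 × 1.71 μs = 38.246 μs
d = vΔt = 0.999c × 38.246 μs = 2.9950×10^8 m/s × 3.8246×10^-5 s = 11.5 km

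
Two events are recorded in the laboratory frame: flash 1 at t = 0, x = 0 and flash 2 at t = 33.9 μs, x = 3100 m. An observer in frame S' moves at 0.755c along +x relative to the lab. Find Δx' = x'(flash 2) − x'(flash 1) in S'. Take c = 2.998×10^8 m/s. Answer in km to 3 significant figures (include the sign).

Δx' ≈ -6.97 km

γ = 1/√(1 − 0.755²) = 1.5250
Δx' = γ(Δx − vΔt) = 1.5250 × (3100 m − 0.755×(2.998×10^8 m/s)×33.9×10^-6 s)
= 1.5250 × (-4573.2 m) = -6.97 km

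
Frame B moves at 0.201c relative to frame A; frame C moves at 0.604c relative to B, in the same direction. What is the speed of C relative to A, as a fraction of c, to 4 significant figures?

Compose boost 2: (0.604 + 0.201)/(1 + 0.604×0.201) = 0.8050/1.12140 = 0.7179

u ≈ 0.7179c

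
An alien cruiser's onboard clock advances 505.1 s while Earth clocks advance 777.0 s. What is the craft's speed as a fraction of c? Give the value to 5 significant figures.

β ≈ 0.75988

γ = Δt/τ₀ = 777.0/505.1 = 1.538309
β = √(1 − 1/γ²) = √(1 − 1/1.538309²) = 0.75988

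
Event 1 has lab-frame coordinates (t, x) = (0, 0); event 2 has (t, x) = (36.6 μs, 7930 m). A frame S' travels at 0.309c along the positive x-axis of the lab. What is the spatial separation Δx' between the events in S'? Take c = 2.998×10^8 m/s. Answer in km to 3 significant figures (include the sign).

γ = 1/√(1 − 0.309²) = 1.0515
Δx' = γ(Δx − vΔt) = 1.0515 × (7930 m − 0.309×(2.998×10^8 m/s)×36.6×10^-6 s)
= 1.0515 × (4539.4 m) = 4.77 km

Δx' ≈ 4.77 km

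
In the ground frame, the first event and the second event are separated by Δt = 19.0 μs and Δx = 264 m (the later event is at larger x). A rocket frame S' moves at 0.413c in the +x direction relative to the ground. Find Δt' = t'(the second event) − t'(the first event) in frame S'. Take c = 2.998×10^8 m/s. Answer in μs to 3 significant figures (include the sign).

γ = 1/√(1 − 0.413²) = 1.0980
Δt' = γ(Δt − vΔx/c²) = 1.0980 × (19.0 μs − 0.413×264 m / (2.998×10^8 m/s))
= 1.0980 × (18.636 μs) = 20.5 μs

Δt' ≈ 20.5 μs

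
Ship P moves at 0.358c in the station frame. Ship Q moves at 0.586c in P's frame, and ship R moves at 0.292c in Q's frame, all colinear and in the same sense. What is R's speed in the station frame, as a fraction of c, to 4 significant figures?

Compose boost 2: (0.586 + 0.358)/(1 + 0.586×0.358) = 0.9440/1.20979 = 0.780302
Compose boost 3: (0.292 + 0.780302)/(1 + 0.292×0.780302) = 1.07230/1.22785 = 0.8733

u ≈ 0.8733c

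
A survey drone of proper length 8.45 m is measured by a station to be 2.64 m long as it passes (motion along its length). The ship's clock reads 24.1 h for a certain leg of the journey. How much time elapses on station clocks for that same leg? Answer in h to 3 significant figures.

Length contraction ⇒ γ = L₀/L = 8.45/2.64 = 3.2008
Time dilation: Δt = γτ₀ = 3.2008 × 24.1 h = 77.1 h

Δt ≈ 77.1 h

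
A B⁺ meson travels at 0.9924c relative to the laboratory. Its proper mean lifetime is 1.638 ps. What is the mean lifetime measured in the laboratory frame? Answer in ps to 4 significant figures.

Δt ≈ 13.31 ps

γ = 1/√(1 − 0.9924²) = 8.12653
Time dilation: Δt = γτ₀ = 8.12653 × 1.638 ps = 13.31 ps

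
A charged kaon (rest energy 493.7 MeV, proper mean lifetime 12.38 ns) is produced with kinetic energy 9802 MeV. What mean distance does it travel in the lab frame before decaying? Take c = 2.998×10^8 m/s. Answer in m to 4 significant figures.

γ = 1 + K/(m₀c²) = 1 + 9802/493.7 = 20.8542
β = √(1 − 1/γ²) = 0.998850
Dilated lifetime: γτ₀ = 20.8542 × 12.38 ns = 258.175 ns
d = βc·γτ₀ = 0.998850 × (2.998×10^8 m/s) × 2.58175×10^-7 s = 77.31 m

d ≈ 77.31 m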